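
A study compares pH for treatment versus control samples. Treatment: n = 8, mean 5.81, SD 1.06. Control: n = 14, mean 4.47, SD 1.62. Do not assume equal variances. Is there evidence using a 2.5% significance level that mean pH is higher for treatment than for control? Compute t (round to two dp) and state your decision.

t = 2.34; reject H0

Let group 1 = treatment, group 2 = control. H0: μ_1 = μ_2; H1: μ_1 > μ_2 (Welch's two-sample t-test, right-tailed).
t = (x̄_1 − x̄_2)/√(s_1²/n_1 + s_2²/n_2) = (5.81 − 4.47)/√(1.06²/8 + 1.62²/14) = 2.34
Welch–Satterthwaite df ≈ 19.47
p-value = P(T ≥ 2.34) ≈ 0.015
Since p ≈ 0.015 < α = 0.025, reject H0; the evidence is statistically significant.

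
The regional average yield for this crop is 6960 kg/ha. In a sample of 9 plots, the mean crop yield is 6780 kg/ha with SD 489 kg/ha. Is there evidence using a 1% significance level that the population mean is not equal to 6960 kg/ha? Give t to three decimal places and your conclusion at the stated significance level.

H0: μ = 6960; H1: μ ≠ 6960 (one-sample t-test, two-sided).
t = (x̄ − μ₀)/(s/√n) = (6780 − 6960)/(489/√9) = -1.104
df = n − 1 = 8
Two-sided p-value ≈ 0.3016
Since p ≈ 0.3016 > α = 0.01, fail to reject H0; the evidence is not statistically significant.

t = -1.104; fail to reject H0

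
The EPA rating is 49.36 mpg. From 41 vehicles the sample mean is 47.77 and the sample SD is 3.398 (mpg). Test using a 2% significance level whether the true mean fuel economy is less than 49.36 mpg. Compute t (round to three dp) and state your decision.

H0: μ = 49.36; H1: μ < 49.36 (one-sample t-test, left-tailed).
t = (x̄ − μ₀)/(s/√n) = (47.77 − 49.36)/(3.398/√41) = -2.996
df = n − 1 = 40
p-value = P(T ≤ -2.996) ≈ 0.002
Since p ≈ 0.002 < α = 0.02, reject H0; the data support H1.

t = -2.996; reject H0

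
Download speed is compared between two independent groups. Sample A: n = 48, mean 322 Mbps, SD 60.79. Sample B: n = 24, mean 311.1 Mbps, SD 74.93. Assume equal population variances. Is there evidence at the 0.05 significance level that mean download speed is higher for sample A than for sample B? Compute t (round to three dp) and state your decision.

t = 0.663; fail to reject H0

Let group 1 = sample A, group 2 = sample B. H0: μ_1 = μ_2; H1: μ_1 > μ_2 (two-sample pooled-variance t-test, right-tailed).
s_p² = [(48−1)·60.79² + (24−1)·74.93²]/(48+24−2) = 4325.98
t = (322 − 311.1)/√[4325.98·(1/48 + 1/24)] = 0.663
df = n₁ + n₂ − 2 = 70
p-value = P(T ≥ 0.663) ≈ 0.2548
Since p ≈ 0.2548 > α = 0.05, fail to reject H0; the data do not provide sufficient evidence against H0.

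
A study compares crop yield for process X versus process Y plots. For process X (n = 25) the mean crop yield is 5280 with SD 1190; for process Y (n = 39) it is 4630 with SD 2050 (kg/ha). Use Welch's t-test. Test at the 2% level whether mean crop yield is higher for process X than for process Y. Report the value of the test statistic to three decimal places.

Let group 1 = process X, group 2 = process Y. H0: μ_1 = μ_2; H1: μ_1 > μ_2 (Welch's two-sample t-test, right-tailed).
t = (x̄_1 − x̄_2)/√(s_1²/n_1 + s_2²/n_2) = (5280 − 4630)/√(1190²/25 + 2050²/39) = 1.603
Welch–Satterthwaite df ≈ 61.53
p-value = P(T ≥ 1.603) ≈ 0.057
Since p ≈ 0.057 > α = 0.02, fail to reject H0; the evidence is not statistically significant.

1.603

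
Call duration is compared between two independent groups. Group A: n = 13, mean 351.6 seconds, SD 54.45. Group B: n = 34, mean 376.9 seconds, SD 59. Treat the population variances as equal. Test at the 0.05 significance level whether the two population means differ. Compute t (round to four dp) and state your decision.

Let group 1 = group A, group 2 = group B. H0: μ_1 = μ_2; H1: μ_1 ≠ μ_2 (two-sample pooled-variance t-test, two-sided).
s_p² = [(13−1)·54.45² + (34−1)·59²]/(13+34−2) = 3343.35
t = (351.6 − 376.9)/√[3343.35·(1/13 + 1/34)] = -1.3418
df = n₁ + n₂ − 2 = 45
Two-sided p-value ≈ 0.1864
Since p ≈ 0.1864 > α = 0.05, fail to reject H0; the evidence is not statistically significant.

t = -1.3418; fail to reject H0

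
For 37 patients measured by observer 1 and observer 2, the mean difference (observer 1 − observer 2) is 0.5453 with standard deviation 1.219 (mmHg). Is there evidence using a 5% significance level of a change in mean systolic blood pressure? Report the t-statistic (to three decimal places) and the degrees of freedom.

H0: μ_d = 0; H1: μ_d ≠ 0 (paired t-test on the differences, two-sided).
t = d̄/(s_d/√n) = 0.5453/(1.219/√37) = 2.721
df = n − 1 = 36
Two-sided p-value ≈ 0.0100
Since p ≈ 0.0100 < α = 0.05, reject H0; the evidence is statistically significant.

t = 2.721, df = 36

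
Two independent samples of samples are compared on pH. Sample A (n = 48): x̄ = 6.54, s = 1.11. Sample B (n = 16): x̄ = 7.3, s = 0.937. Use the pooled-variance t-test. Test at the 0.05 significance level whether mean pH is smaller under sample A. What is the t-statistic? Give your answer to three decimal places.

Let group 1 = sample A, group 2 = sample B. H0: μ_1 = μ_2; H1: μ_1 < μ_2 (two-sample pooled-variance t-test, left-tailed).
s_p² = [(48−1)·1.11² + (16−1)·0.937²]/(48+16−2) = 1.14642
t = (6.54 − 7.3)/√[1.14642·(1/48 + 1/16)] = -2.459
df = n₁ + n₂ − 2 = 62
p-value = P(T ≤ -2.459) ≈ 0.008
Since p ≈ 0.008 < α = 0.05, reject H0; the data support H1.

-2.459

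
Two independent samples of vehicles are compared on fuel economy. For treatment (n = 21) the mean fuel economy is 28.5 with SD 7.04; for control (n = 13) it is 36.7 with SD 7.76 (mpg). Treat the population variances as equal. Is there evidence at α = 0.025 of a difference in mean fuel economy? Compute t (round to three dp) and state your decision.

t = -3.175; reject H0

Let group 1 = treatment, group 2 = control. H0: μ_1 = μ_2; H1: μ_1 ≠ μ_2 (two-sample pooled-variance t-test, two-sided).
s_p² = [(21−1)·7.04² + (13−1)·7.76²]/(21+13−2) = 53.5576
t = (28.5 − 36.7)/√[53.5576·(1/21 + 1/13)] = -3.175
df = n₁ + n₂ − 2 = 32
Two-sided p-value ≈ 0.003
Since p ≈ 0.003 < α = 0.025, reject H0; the data support H1.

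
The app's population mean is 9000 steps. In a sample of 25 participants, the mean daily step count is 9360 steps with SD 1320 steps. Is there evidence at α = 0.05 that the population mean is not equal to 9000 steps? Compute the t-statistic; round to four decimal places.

1.3636

H0: μ = 9000; H1: μ ≠ 9000 (one-sample t-test, two-sided).
t = (x̄ − μ₀)/(s/√n) = (9360 − 9000)/(1320/√25) = 1.3636
df = n − 1 = 24
Two-sided p-value ≈ 0.185
Since p ≈ 0.185 > α = 0.05, fail to reject H0; the evidence is not statistically significant.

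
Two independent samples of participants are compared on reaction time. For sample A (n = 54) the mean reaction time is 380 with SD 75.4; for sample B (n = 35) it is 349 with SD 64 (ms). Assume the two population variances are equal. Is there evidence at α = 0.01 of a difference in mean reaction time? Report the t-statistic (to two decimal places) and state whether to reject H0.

t = 2.01; fail to reject H0

Let group 1 = sample A, group 2 = sample B. H0: μ_1 = μ_2; H1: μ_1 ≠ μ_2 (two-sample pooled-variance t-test, two-sided).
s_p² = [(54−1)·75.4² + (35−1)·64²]/(54+35−2) = 5064.11
t = (380 − 349)/√[5064.11·(1/54 + 1/35)] = 2.01
df = n₁ + n₂ − 2 = 87
Two-sided p-value ≈ 0.048
Since p ≈ 0.048 > α = 0.01, fail to reject H0; the evidence is not statistically significant.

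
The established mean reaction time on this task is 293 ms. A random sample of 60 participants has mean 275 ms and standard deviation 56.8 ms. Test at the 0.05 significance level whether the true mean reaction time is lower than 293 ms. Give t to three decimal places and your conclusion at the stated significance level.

H0: μ = 293; H1: μ < 293 (one-sample t-test, left-tailed).
t = (x̄ − μ₀)/(s/√n) = (275 − 293)/(56.8/√60) = -2.455
df = n − 1 = 59
p-value = P(T ≤ -2.455) ≈ 0.009
Since p ≈ 0.009 < α = 0.05, reject H0; the data support H1.

t = -2.455; reject H0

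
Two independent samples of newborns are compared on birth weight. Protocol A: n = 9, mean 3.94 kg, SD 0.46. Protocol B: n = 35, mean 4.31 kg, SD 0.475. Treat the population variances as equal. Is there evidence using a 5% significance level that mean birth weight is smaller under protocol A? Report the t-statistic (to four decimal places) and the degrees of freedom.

t = -2.0966, df = 42

Let group 1 = protocol A, group 2 = protocol B. H0: μ_1 = μ_2; H1: μ_1 < μ_2 (two-sample pooled-variance t-test, left-tailed).
s_p² = [(9−1)·0.46² + (35−1)·0.475²]/(9+35−2) = 0.222954
t = (3.94 − 4.31)/√[0.222954·(1/9 + 1/35)] = -2.0966
df = n₁ + n₂ − 2 = 42
p-value = P(T ≤ -2.0966) ≈ 0.0210
Since p ≈ 0.0210 < α = 0.05, reject H0; the data support H1.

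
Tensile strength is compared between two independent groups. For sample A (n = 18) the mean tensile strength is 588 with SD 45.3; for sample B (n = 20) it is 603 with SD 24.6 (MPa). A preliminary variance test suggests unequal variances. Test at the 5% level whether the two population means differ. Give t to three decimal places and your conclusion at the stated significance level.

Let group 1 = sample A, group 2 = sample B. H0: μ_1 = μ_2; H1: μ_1 ≠ μ_2 (Welch's two-sample t-test, two-sided).
t = (x̄_1 − x̄_2)/√(s_1²/n_1 + s_2²/n_2) = (588 − 603)/√(45.3²/18 + 24.6²/20) = -1.249
Welch–Satterthwaite df ≈ 25.61
Two-sided p-value ≈ 0.2230
Since p ≈ 0.2230 > α = 0.05, fail to reject H0; the evidence is not statistically significant.

t = -1.249; fail to reject H0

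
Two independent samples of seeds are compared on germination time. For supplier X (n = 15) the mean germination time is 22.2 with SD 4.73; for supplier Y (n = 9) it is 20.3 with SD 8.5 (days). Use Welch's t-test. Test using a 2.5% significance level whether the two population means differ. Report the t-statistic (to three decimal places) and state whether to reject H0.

Let group 1 = supplier X, group 2 = supplier Y. H0: μ_1 = μ_2; H1: μ_1 ≠ μ_2 (Welch's two-sample t-test, two-sided).
t = (x̄_1 − x̄_2)/√(s_1²/n_1 + s_2²/n_2) = (22.2 − 20.3)/√(4.73²/15 + 8.5²/9) = 0.616
Welch–Satterthwaite df ≈ 11.03
Two-sided p-value ≈ 0.551
Since p ≈ 0.551 > α = 0.025, fail to reject H0; the evidence is not statistically significant.

t = 0.616; fail to reject H0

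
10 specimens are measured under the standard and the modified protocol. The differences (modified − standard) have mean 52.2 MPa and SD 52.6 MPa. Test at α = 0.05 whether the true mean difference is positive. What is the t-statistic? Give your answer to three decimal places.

3.138

H0: μ_d = 0; H1: μ_d > 0 (paired t-test on the differences, right-tailed).
t = d̄/(s_d/√n) = 52.2/(52.6/√10) = 3.138
df = n − 1 = 9
p-value = P(T ≥ 3.138) ≈ 0.0060
Since p ≈ 0.0060 < α = 0.05, reject H0; the data support H1.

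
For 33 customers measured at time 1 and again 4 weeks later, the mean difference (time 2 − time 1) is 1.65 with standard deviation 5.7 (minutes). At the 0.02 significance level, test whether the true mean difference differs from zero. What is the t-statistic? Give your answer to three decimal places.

H0: μ_d = 0; H1: μ_d ≠ 0 (paired t-test on the differences, two-sided).
t = d̄/(s_d/√n) = 1.65/(5.7/√33) = 1.663
df = n − 1 = 32
Two-sided p-value ≈ 0.106
Since p ≈ 0.106 > α = 0.02, fail to reject H0; the evidence is not statistically significant.

1.663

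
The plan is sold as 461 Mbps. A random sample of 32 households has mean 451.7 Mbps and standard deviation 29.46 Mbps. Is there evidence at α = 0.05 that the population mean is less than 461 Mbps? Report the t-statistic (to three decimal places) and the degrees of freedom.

t = -1.786, df = 31

H0: μ = 461; H1: μ < 461 (one-sample t-test, left-tailed).
t = (x̄ − μ₀)/(s/√n) = (451.7 − 461)/(29.46/√32) = -1.786
df = n − 1 = 31
p-value = P(T ≤ -1.786) ≈ 0.042
Since p ≈ 0.042 < α = 0.05, reject H0; the evidence is statistically significant.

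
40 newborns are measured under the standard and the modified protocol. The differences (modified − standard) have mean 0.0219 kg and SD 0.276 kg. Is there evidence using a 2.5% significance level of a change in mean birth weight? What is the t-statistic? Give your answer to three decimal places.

H0: μ_d = 0; H1: μ_d ≠ 0 (paired t-test on the differences, two-sided).
t = d̄/(s_d/√n) = 0.0219/(0.276/√40) = 0.502
df = n − 1 = 39
Two-sided p-value ≈ 0.619
Since p ≈ 0.619 > α = 0.025, fail to reject H0; the data do not provide sufficient evidence against H0.

0.502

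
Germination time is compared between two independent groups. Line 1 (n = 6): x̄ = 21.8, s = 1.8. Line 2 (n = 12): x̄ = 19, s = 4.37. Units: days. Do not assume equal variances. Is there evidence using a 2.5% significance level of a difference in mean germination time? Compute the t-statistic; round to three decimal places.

Let group 1 = line 1, group 2 = line 2. H0: μ_1 = μ_2; H1: μ_1 ≠ μ_2 (Welch's two-sample t-test, two-sided).
t = (x̄_1 − x̄_2)/√(s_1²/n_1 + s_2²/n_2) = (21.8 − 19)/√(1.8²/6 + 4.37²/12) = 1.918
Welch–Satterthwaite df ≈ 15.74
Two-sided p-value ≈ 0.0734
Since p ≈ 0.0734 > α = 0.025, fail to reject H0; the evidence is not statistically significant.

1.918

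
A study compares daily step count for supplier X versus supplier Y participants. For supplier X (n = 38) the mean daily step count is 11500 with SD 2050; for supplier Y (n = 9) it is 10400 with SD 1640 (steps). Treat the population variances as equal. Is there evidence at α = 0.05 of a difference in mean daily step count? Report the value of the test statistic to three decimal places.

1.496

Let group 1 = supplier X, group 2 = supplier Y. H0: μ_1 = μ_2; H1: μ_1 ≠ μ_2 (two-sample pooled-variance t-test, two-sided).
s_p² = [(38−1)·2050² + (9−1)·1640²]/(38+9−2) = 3933540
t = (11500 − 10400)/√[3933540·(1/38 + 1/9)] = 1.496
df = n₁ + n₂ − 2 = 45
Two-sided p-value ≈ 0.1416
Since p ≈ 0.1416 > α = 0.05, fail to reject H0; the data do not provide sufficient evidence against H0.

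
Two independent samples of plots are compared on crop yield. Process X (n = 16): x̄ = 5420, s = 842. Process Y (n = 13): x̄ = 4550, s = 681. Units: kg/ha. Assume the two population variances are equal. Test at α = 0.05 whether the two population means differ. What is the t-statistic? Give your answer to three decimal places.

3.008

Let group 1 = process X, group 2 = process Y. H0: μ_1 = μ_2; H1: μ_1 ≠ μ_2 (two-sample pooled-variance t-test, two-sided).
s_p² = [(16−1)·842² + (13−1)·681²]/(16+13−2) = 599985
t = (5420 − 4550)/√[599985·(1/16 + 1/13)] = 3.008
df = n₁ + n₂ − 2 = 27
Two-sided p-value ≈ 0.0056
Since p ≈ 0.0056 < α = 0.05, reject H0; the data support H1.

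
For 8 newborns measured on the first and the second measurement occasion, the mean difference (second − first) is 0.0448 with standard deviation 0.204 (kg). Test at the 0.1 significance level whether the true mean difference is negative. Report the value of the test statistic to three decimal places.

H0: μ_d = 0; H1: μ_d < 0 (paired t-test on the differences, left-tailed).
t = d̄/(s_d/√n) = 0.0448/(0.204/√8) = 0.621
df = n − 1 = 7
p-value = P(T ≤ 0.621) ≈ 0.723
Since p ≈ 0.723 > α = 0.1, fail to reject H0; the evidence is not statistically significant.

0.621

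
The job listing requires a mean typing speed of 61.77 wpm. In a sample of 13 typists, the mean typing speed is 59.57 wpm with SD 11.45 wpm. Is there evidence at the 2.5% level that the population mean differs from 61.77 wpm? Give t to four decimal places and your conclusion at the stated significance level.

t = -0.6928; fail to reject H0

H0: μ = 61.77; H1: μ ≠ 61.77 (one-sample t-test, two-sided).
t = (x̄ − μ₀)/(s/√n) = (59.57 − 61.77)/(11.45/√13) = -0.6928
df = n − 1 = 12
Two-sided p-value ≈ 0.5016
Since p ≈ 0.5016 > α = 0.025, fail to reject H0; the data do not provide sufficient evidence against H0.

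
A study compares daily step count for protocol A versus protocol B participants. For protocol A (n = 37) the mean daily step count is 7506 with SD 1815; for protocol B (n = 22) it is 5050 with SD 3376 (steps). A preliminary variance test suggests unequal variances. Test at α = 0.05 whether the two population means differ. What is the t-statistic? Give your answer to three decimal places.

3.152

Let group 1 = protocol A, group 2 = protocol B. H0: μ_1 = μ_2; H1: μ_1 ≠ μ_2 (Welch's two-sample t-test, two-sided).
t = (x̄_1 − x̄_2)/√(s_1²/n_1 + s_2²/n_2) = (7506 − 5050)/√(1815²/37 + 3376²/22) = 3.152
Welch–Satterthwaite df ≈ 28.35
Two-sided p-value ≈ 0.004
Since p ≈ 0.004 < α = 0.05, reject H0; the evidence is statistically significant.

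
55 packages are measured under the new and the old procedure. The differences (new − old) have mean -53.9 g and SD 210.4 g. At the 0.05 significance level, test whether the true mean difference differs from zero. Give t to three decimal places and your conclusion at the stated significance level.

t = -1.900; fail to reject H0

H0: μ_d = 0; H1: μ_d ≠ 0 (paired t-test on the differences, two-sided).
t = d̄/(s_d/√n) = -53.9/(210.4/√55) = -1.900
df = n − 1 = 54
Two-sided p-value ≈ 0.063
Since p ≈ 0.063 > α = 0.05, fail to reject H0; the data do not provide sufficient evidence against H0.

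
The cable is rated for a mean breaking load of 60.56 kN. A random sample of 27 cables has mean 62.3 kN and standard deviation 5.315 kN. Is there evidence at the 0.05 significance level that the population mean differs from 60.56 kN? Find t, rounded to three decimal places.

1.701

H0: μ = 60.56; H1: μ ≠ 60.56 (one-sample t-test, two-sided).
t = (x̄ − μ₀)/(s/√n) = (62.3 − 60.56)/(5.315/√27) = 1.701
df = n − 1 = 26
Two-sided p-value ≈ 0.1009
Since p ≈ 0.1009 > α = 0.05, fail to reject H0; the evidence is not statistically significant.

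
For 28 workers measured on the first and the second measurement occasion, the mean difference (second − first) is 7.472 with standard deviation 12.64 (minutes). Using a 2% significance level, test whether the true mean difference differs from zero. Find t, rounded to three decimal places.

H0: μ_d = 0; H1: μ_d ≠ 0 (paired t-test on the differences, two-sided).
t = d̄/(s_d/√n) = 7.472/(12.64/√28) = 3.128
df = n − 1 = 27
Two-sided p-value ≈ 0.004
Since p ≈ 0.004 < α = 0.02, reject H0; the evidence is statistically significant.

3.128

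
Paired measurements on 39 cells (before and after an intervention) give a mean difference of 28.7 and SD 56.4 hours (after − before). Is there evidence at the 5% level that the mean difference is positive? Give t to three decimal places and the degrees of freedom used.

t = 3.178, df = 38

H0: μ_d = 0; H1: μ_d > 0 (paired t-test on the differences, right-tailed).
t = d̄/(s_d/√n) = 28.7/(56.4/√39) = 3.178
df = n − 1 = 38
p-value = P(T ≥ 3.178) ≈ 0.0015
Since p ≈ 0.0015 < α = 0.05, reject H0; the data support H1.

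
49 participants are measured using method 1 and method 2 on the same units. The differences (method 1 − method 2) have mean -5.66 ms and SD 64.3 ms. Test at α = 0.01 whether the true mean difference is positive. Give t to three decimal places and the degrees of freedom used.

H0: μ_d = 0; H1: μ_d > 0 (paired t-test on the differences, right-tailed).
t = d̄/(s_d/√n) = -5.66/(64.3/√49) = -0.616
df = n − 1 = 48
p-value = P(T ≥ -0.616) ≈ 0.730
Since p ≈ 0.730 > α = 0.01, fail to reject H0; the data do not provide sufficient evidence against H0.

t = -0.616, df = 48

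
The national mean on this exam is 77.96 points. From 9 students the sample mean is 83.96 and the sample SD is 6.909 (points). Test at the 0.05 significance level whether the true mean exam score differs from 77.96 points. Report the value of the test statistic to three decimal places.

H0: μ = 77.96; H1: μ ≠ 77.96 (one-sample t-test, two-sided).
t = (x̄ − μ₀)/(s/√n) = (83.96 − 77.96)/(6.909/√9) = 2.605
df = n − 1 = 8
Two-sided p-value ≈ 0.031
Since p ≈ 0.031 < α = 0.05, reject H0; the data support H1.

2.605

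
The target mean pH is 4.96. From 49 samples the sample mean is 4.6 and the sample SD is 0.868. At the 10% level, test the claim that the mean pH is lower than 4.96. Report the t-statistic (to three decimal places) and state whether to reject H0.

H0: μ = 4.96; H1: μ < 4.96 (one-sample t-test, left-tailed).
t = (x̄ − μ₀)/(s/√n) = (4.6 − 4.96)/(0.868/√49) = -2.903
df = n − 1 = 48
p-value = P(T ≤ -2.903) ≈ 0.0028
Since p ≈ 0.0028 < α = 0.1, reject H0; the evidence is statistically significant.

t = -2.903; reject H0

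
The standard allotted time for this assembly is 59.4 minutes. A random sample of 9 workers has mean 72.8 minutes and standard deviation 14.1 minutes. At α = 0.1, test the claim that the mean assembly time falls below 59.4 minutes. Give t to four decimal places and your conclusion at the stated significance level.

H0: μ = 59.4; H1: μ < 59.4 (one-sample t-test, left-tailed).
t = (x̄ − μ₀)/(s/√n) = (72.8 − 59.4)/(14.1/√9) = 2.8511
df = n − 1 = 8
p-value = P(T ≤ 2.8511) ≈ 0.9893
Since p ≈ 0.9893 > α = 0.1, fail to reject H0; the data do not provide sufficient evidence against H0.

t = 2.8511; fail to reject H0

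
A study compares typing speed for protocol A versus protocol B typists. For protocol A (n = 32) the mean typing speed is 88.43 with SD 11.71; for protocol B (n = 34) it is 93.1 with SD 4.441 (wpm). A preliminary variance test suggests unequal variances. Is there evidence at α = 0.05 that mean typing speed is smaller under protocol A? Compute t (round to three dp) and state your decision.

t = -2.117; reject H0

Let group 1 = protocol A, group 2 = protocol B. H0: μ_1 = μ_2; H1: μ_1 < μ_2 (Welch's two-sample t-test, left-tailed).
t = (x̄_1 − x̄_2)/√(s_1²/n_1 + s_2²/n_2) = (88.43 − 93.1)/√(11.71²/32 + 4.441²/34) = -2.117
Welch–Satterthwaite df ≈ 39.28
p-value = P(T ≤ -2.117) ≈ 0.0203
Since p ≈ 0.0203 < α = 0.05, reject H0; the evidence is statistically significant.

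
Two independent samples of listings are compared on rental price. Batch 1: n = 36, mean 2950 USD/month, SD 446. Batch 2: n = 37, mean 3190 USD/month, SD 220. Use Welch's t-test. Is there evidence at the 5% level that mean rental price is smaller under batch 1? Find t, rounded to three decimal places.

Let group 1 = batch 1, group 2 = batch 2. H0: μ_1 = μ_2; H1: μ_1 < μ_2 (Welch's two-sample t-test, left-tailed).
t = (x̄_1 − x̄_2)/√(s_1²/n_1 + s_2²/n_2) = (2950 − 3190)/√(446²/36 + 220²/37) = -2.903
Welch–Satterthwaite df ≈ 50.77
p-value = P(T ≤ -2.903) ≈ 0.0027
Since p ≈ 0.0027 < α = 0.05, reject H0; the data support H1.

-2.903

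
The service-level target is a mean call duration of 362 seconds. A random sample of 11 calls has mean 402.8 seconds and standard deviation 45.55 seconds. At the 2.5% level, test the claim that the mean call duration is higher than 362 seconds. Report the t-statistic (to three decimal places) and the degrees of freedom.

t = 2.971, df = 10

H0: μ = 362; H1: μ > 362 (one-sample t-test, right-tailed).
t = (x̄ − μ₀)/(s/√n) = (402.8 − 362)/(45.55/√11) = 2.971
df = n − 1 = 10
p-value = P(T ≥ 2.971) ≈ 0.007
Since p ≈ 0.007 < α = 0.025, reject H0; the evidence is statistically significant.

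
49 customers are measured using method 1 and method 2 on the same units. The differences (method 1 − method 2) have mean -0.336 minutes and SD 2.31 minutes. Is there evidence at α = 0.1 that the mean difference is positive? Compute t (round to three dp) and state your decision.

H0: μ_d = 0; H1: μ_d > 0 (paired t-test on the differences, right-tailed).
t = d̄/(s_d/√n) = -0.336/(2.31/√49) = -1.018
df = n − 1 = 48
p-value = P(T ≥ -1.018) ≈ 0.843
Since p ≈ 0.843 > α = 0.1, fail to reject H0; the data do not provide sufficient evidence against H0.

t = -1.018; fail to reject H0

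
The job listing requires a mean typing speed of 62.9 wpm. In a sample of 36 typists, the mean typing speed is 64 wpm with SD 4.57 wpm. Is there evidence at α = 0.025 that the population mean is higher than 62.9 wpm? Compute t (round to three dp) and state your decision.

H0: μ = 62.9; H1: μ > 62.9 (one-sample t-test, right-tailed).
t = (x̄ − μ₀)/(s/√n) = (64 − 62.9)/(4.57/√36) = 1.444
df = n − 1 = 35
p-value = P(T ≥ 1.444) ≈ 0.079
Since p ≈ 0.079 > α = 0.025, fail to reject H0; the data do not provide sufficient evidence against H0.

t = 1.444; fail to reject H0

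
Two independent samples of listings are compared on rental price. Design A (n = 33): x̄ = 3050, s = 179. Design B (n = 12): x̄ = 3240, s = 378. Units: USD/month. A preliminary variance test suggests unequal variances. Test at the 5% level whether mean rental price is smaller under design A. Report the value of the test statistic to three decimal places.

Let group 1 = design A, group 2 = design B. H0: μ_1 = μ_2; H1: μ_1 < μ_2 (Welch's two-sample t-test, left-tailed).
t = (x̄_1 − x̄_2)/√(s_1²/n_1 + s_2²/n_2) = (3050 − 3240)/√(179²/33 + 378²/12) = -1.674
Welch–Satterthwaite df ≈ 12.84
p-value = P(T ≤ -1.674) ≈ 0.059
Since p ≈ 0.059 > α = 0.05, fail to reject H0; the evidence is not statistically significant.

-1.674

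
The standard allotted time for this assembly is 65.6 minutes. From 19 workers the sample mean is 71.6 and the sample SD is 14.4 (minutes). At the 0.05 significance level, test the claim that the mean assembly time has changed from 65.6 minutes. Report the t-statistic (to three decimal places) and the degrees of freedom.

t = 1.816, df = 18

H0: μ = 65.6; H1: μ ≠ 65.6 (one-sample t-test, two-sided).
t = (x̄ − μ₀)/(s/√n) = (71.6 − 65.6)/(14.4/√19) = 1.816
df = n − 1 = 18
Two-sided p-value ≈ 0.0860
Since p ≈ 0.0860 > α = 0.05, fail to reject H0; the evidence is not statistically significant.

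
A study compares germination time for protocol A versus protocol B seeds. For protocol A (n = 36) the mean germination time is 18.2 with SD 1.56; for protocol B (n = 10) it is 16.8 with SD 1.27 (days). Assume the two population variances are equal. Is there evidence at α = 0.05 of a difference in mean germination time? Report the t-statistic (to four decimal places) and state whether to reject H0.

Let group 1 = protocol A, group 2 = protocol B. H0: μ_1 = μ_2; H1: μ_1 ≠ μ_2 (two-sample pooled-variance t-test, two-sided).
s_p² = [(36−1)·1.56² + (10−1)·1.27²]/(36+10−2) = 2.26573
t = (18.2 − 16.8)/√[2.26573·(1/36 + 1/10)] = 2.6019
df = n₁ + n₂ − 2 = 44
Two-sided p-value ≈ 0.013
Since p ≈ 0.013 < α = 0.05, reject H0; the evidence is statistically significant.

t = 2.6019; reject H0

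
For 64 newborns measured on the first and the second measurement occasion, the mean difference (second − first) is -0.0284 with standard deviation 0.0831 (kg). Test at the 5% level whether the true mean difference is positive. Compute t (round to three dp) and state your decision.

t = -2.734; fail to reject H0

H0: μ_d = 0; H1: μ_d > 0 (paired t-test on the differences, right-tailed).
t = d̄/(s_d/√n) = -0.0284/(0.0831/√64) = -2.734
df = n − 1 = 63
p-value = P(T ≥ -2.734) ≈ 0.9959
Since p ≈ 0.9959 > α = 0.05, fail to reject H0; the evidence is not statistically significant.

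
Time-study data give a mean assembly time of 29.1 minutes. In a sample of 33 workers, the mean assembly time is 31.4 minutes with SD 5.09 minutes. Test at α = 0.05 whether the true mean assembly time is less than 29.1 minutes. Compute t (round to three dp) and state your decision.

t = 2.596; fail to reject H0

H0: μ = 29.1; H1: μ < 29.1 (one-sample t-test, left-tailed).
t = (x̄ − μ₀)/(s/√n) = (31.4 − 29.1)/(5.09/√33) = 2.596
df = n − 1 = 32
p-value = P(T ≤ 2.596) ≈ 0.9929
Since p ≈ 0.9929 > α = 0.05, fail to reject H0; the data do not provide sufficient evidence against H0.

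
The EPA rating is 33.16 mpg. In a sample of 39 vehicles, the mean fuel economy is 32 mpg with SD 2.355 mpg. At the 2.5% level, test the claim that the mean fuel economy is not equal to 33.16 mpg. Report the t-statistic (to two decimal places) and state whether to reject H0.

H0: μ = 33.16; H1: μ ≠ 33.16 (one-sample t-test, two-sided).
t = (x̄ − μ₀)/(s/√n) = (32 − 33.16)/(2.355/√39) = -3.08
df = n − 1 = 38
Two-sided p-value ≈ 0.0039
Since p ≈ 0.0039 < α = 0.025, reject H0; the evidence is statistically significant.

t = -3.08; reject H0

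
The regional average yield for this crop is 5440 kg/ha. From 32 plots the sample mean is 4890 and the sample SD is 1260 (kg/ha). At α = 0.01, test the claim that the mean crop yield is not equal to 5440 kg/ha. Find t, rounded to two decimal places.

-2.47

H0: μ = 5440; H1: μ ≠ 5440 (one-sample t-test, two-sided).
t = (x̄ − μ₀)/(s/√n) = (4890 − 5440)/(1260/√32) = -2.47
df = n − 1 = 31
Two-sided p-value ≈ 0.019
Since p ≈ 0.019 > α = 0.01, fail to reject H0; the data do not provide sufficient evidence against H0.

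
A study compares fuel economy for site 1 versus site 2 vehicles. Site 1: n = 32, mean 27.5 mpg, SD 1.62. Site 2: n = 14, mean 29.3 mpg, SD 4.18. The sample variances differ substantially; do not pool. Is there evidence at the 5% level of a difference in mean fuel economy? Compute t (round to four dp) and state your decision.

Let group 1 = site 1, group 2 = site 2. H0: μ_1 = μ_2; H1: μ_1 ≠ μ_2 (Welch's two-sample t-test, two-sided).
t = (x̄_1 − x̄_2)/√(s_1²/n_1 + s_2²/n_2) = (27.5 − 29.3)/√(1.62²/32 + 4.18²/14) = -1.5608
Welch–Satterthwaite df ≈ 14.74
Two-sided p-value ≈ 0.1398
Since p ≈ 0.1398 > α = 0.05, fail to reject H0; the evidence is not statistically significant.

t = -1.5608; fail to reject H0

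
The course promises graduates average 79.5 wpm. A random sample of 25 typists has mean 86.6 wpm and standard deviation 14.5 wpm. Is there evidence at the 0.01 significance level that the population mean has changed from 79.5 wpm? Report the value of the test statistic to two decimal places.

2.45

H0: μ = 79.5; H1: μ ≠ 79.5 (one-sample t-test, two-sided).
t = (x̄ − μ₀)/(s/√n) = (86.6 − 79.5)/(14.5/√25) = 2.45
df = n − 1 = 24
Two-sided p-value ≈ 0.022
Since p ≈ 0.022 > α = 0.01, fail to reject H0; the evidence is not statistically significant.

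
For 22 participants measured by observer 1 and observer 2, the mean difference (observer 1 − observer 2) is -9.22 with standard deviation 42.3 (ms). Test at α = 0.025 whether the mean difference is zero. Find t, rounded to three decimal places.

H0: μ_d = 0; H1: μ_d ≠ 0 (paired t-test on the differences, two-sided).
t = d̄/(s_d/√n) = -9.22/(42.3/√22) = -1.022
df = n − 1 = 21
Two-sided p-value ≈ 0.318
Since p ≈ 0.318 > α = 0.025, fail to reject H0; the evidence is not statistically significant.

-1.022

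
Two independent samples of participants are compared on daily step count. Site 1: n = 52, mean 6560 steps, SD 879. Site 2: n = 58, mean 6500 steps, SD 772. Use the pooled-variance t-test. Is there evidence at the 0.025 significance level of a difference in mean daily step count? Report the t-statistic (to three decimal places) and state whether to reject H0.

t = 0.381; fail to reject H0

Let group 1 = site 1, group 2 = site 2. H0: μ_1 = μ_2; H1: μ_1 ≠ μ_2 (two-sample pooled-variance t-test, two-sided).
s_p² = [(52−1)·879² + (58−1)·772²]/(52+58−2) = 679405
t = (6560 − 6500)/√[679405·(1/52 + 1/58)] = 0.381
df = n₁ + n₂ − 2 = 108
Two-sided p-value ≈ 0.704
Since p ≈ 0.704 > α = 0.025, fail to reject H0; the evidence is not statistically significant.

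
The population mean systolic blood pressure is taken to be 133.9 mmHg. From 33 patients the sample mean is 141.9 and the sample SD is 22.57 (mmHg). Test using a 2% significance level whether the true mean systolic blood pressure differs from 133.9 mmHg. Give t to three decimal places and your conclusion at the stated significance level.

t = 2.036; fail to reject H0

H0: μ = 133.9; H1: μ ≠ 133.9 (one-sample t-test, two-sided).
t = (x̄ − μ₀)/(s/√n) = (141.9 − 133.9)/(22.57/√33) = 2.036
df = n − 1 = 32
Two-sided p-value ≈ 0.050
Since p ≈ 0.050 > α = 0.02, fail to reject H0; the evidence is not statistically significant.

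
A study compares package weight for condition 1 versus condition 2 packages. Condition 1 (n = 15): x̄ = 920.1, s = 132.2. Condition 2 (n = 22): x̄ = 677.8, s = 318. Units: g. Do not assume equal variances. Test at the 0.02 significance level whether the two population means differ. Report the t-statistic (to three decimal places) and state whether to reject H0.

Let group 1 = condition 1, group 2 = condition 2. H0: μ_1 = μ_2; H1: μ_1 ≠ μ_2 (Welch's two-sample t-test, two-sided).
t = (x̄_1 − x̄_2)/√(s_1²/n_1 + s_2²/n_2) = (920.1 − 677.8)/√(132.2²/15 + 318²/22) = 3.192
Welch–Satterthwaite df ≈ 30.09
Two-sided p-value ≈ 0.003
Since p ≈ 0.003 < α = 0.02, reject H0; the evidence is statistically significant.

t = 3.192; reject H0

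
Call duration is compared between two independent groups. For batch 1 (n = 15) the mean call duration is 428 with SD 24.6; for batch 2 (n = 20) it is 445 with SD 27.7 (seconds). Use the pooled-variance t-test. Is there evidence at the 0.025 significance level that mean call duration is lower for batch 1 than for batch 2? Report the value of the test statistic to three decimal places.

-1.883

Let group 1 = batch 1, group 2 = batch 2. H0: μ_1 = μ_2; H1: μ_1 < μ_2 (two-sample pooled-variance t-test, left-tailed).
s_p² = [(15−1)·24.6² + (20−1)·27.7²]/(15+20−2) = 698.508
t = (428 − 445)/√[698.508·(1/15 + 1/20)] = -1.883
df = n₁ + n₂ − 2 = 33
p-value = P(T ≤ -1.883) ≈ 0.0343
Since p ≈ 0.0343 > α = 0.025, fail to reject H0; the data do not provide sufficient evidence against H0.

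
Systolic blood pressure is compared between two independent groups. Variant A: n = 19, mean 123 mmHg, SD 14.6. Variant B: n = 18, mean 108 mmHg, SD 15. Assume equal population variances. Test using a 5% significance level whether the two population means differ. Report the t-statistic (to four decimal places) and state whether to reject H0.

Let group 1 = variant A, group 2 = variant B. H0: μ_1 = μ_2; H1: μ_1 ≠ μ_2 (two-sample pooled-variance t-test, two-sided).
s_p² = [(19−1)·14.6² + (18−1)·15²]/(19+18−2) = 218.911
t = (123 − 108)/√[218.911·(1/19 + 1/18)] = 3.0823
df = n₁ + n₂ − 2 = 35
Two-sided p-value ≈ 0.0040
Since p ≈ 0.0040 < α = 0.05, reject H0; the evidence is statistically significant.

t = 3.0823; reject H0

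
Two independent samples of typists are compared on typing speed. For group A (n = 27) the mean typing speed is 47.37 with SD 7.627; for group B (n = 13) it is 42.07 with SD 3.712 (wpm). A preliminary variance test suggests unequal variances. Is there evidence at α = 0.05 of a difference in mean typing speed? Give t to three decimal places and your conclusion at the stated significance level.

t = 2.956; reject H0

Let group 1 = group A, group 2 = group B. H0: μ_1 = μ_2; H1: μ_1 ≠ μ_2 (Welch's two-sample t-test, two-sided).
t = (x̄_1 − x̄_2)/√(s_1²/n_1 + s_2²/n_2) = (47.37 − 42.07)/√(7.627²/27 + 3.712²/13) = 2.956
Welch–Satterthwaite df ≈ 37.97
Two-sided p-value ≈ 0.005
Since p ≈ 0.005 < α = 0.05, reject H0; the evidence is statistically significant.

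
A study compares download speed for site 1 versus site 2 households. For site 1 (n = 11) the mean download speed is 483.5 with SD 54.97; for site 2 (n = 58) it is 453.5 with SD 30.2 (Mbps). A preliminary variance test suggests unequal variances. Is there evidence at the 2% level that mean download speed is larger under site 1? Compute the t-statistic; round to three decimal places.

Let group 1 = site 1, group 2 = site 2. H0: μ_1 = μ_2; H1: μ_1 > μ_2 (Welch's two-sample t-test, right-tailed).
t = (x̄_1 − x̄_2)/√(s_1²/n_1 + s_2²/n_2) = (483.5 − 453.5)/√(54.97²/11 + 30.2²/58) = 1.760
Welch–Satterthwaite df ≈ 11.17
p-value = P(T ≥ 1.760) ≈ 0.053
Since p ≈ 0.053 > α = 0.02, fail to reject H0; the evidence is not statistically significant.

1.760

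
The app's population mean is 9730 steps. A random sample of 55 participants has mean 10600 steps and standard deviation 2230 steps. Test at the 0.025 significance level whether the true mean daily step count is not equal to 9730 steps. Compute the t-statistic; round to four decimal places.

H0: μ = 9730; H1: μ ≠ 9730 (one-sample t-test, two-sided).
t = (x̄ − μ₀)/(s/√n) = (10600 − 9730)/(2230/√55) = 2.8933
df = n − 1 = 54
Two-sided p-value ≈ 0.005
Since p ≈ 0.005 < α = 0.025, reject H0; the data support H1.

2.8933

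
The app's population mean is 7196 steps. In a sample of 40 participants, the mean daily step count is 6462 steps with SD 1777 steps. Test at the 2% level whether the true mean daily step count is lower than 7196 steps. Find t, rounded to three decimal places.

H0: μ = 7196; H1: μ < 7196 (one-sample t-test, left-tailed).
t = (x̄ − μ₀)/(s/√n) = (6462 − 7196)/(1777/√40) = -2.612
df = n − 1 = 39
p-value = P(T ≤ -2.612) ≈ 0.0064
Since p ≈ 0.0064 < α = 0.02, reject H0; the evidence is statistically significant.

-2.612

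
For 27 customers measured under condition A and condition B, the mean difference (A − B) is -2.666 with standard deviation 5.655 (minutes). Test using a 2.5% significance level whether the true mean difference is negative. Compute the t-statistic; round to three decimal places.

H0: μ_d = 0; H1: μ_d < 0 (paired t-test on the differences, left-tailed).
t = d̄/(s_d/√n) = -2.666/(5.655/√27) = -2.450
df = n − 1 = 26
p-value = P(T ≤ -2.450) ≈ 0.011
Since p ≈ 0.011 < α = 0.025, reject H0; the evidence is statistically significant.

-2.450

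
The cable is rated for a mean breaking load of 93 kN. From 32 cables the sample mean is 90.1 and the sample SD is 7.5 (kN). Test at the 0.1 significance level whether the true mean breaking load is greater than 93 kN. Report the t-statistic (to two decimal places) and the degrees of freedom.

t = -2.19, df = 31

H0: μ = 93; H1: μ > 93 (one-sample t-test, right-tailed).
t = (x̄ − μ₀)/(s/√n) = (90.1 − 93)/(7.5/√32) = -2.19
df = n − 1 = 31
p-value = P(T ≥ -2.19) ≈ 0.9818
Since p ≈ 0.9818 > α = 0.1, fail to reject H0; the evidence is not statistically significant.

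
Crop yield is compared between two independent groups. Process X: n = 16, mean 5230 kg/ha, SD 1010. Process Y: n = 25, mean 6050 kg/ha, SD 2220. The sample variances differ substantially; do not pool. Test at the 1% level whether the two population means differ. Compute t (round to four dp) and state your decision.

t = -1.6054; fail to reject H0

Let group 1 = process X, group 2 = process Y. H0: μ_1 = μ_2; H1: μ_1 ≠ μ_2 (Welch's two-sample t-test, two-sided).
t = (x̄_1 − x̄_2)/√(s_1²/n_1 + s_2²/n_2) = (5230 − 6050)/√(1010²/16 + 2220²/25) = -1.6054
Welch–Satterthwaite df ≈ 36.01
Two-sided p-value ≈ 0.1171
Since p ≈ 0.1171 > α = 0.01, fail to reject H0; the evidence is not statistically significant.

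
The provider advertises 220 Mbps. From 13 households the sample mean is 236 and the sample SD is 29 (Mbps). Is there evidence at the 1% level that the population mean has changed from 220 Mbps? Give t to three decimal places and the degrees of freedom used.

H0: μ = 220; H1: μ ≠ 220 (one-sample t-test, two-sided).
t = (x̄ − μ₀)/(s/√n) = (236 − 220)/(29/√13) = 1.989
df = n − 1 = 12
Two-sided p-value ≈ 0.070
Since p ≈ 0.070 > α = 0.01, fail to reject H0; the data do not provide sufficient evidence against H0.

t = 1.989, df = 12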